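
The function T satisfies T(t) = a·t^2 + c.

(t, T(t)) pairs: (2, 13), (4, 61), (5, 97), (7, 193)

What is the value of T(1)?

1

From T(2) = 13 and T(4) = 61: 4a + c = 13 and 16a + c = 61.
Subtracting: 12a = 48, so a = 4; then c = 13 − 4·4 = -3.
So T(t) = 4t² − 3, and T(1) = 1.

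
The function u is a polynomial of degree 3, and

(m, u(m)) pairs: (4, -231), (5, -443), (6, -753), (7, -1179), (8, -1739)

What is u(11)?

-4403

First differences: -212, -310, -426, -560. Second differences: -98, -116, -134. Third differences: -18, -18.
Level-3 differences are constant, so u has degree 3.
Fitting a degree-3 polynomial gives u(m) = -3m³ - 4m² + 7m - 3.
Then u(11) = -4403.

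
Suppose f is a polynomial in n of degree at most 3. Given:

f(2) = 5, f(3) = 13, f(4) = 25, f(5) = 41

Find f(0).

1

Write f(n) = an³ + bn² + cn + d; the 4 given values yield a linear system in the 4 coefficients.
Solving, the leading coefficient vanishes, and f(n) = 2n² - 2n + 1.
Then f(0) = 1.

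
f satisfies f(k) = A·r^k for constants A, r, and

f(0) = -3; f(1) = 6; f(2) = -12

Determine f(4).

Consecutive ratio: 6/(-3) = -2, and -12/6 = -2, so r = -2.
Then A·(-2)^0 = -3 gives A = -3, and f(k) = -3·(-2)^k.
f(4) = -3·(-2)^4 = -48.

-48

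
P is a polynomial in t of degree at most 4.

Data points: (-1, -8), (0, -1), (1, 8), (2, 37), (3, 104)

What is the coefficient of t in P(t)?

5

First differences: 7, 9, 29, 67. Second differences: 2, 20, 38. Third differences: 18, 18.
Level-3 differences are constant, so P has degree 3.
Fitting a degree-3 polynomial gives P(t) = 3t³ + t² + 5t - 1.
The coefficient of t is 5.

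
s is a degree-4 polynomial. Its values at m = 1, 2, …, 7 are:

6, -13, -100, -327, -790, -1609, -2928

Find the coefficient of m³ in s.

-2

First differences: -19, -87, -227, -463, -819, -1319. Second differences: -68, -140, -236, -356, -500. Third differences: -72, -96, -120, -144. Fourth differences: -24, -24, -24.
Level-4 differences are constant, so s has degree 4.
Fitting a degree-4 polynomial gives s(m) = -m^4 - 2m³ + 3m² + m + 5.
The coefficient of m³ is -2.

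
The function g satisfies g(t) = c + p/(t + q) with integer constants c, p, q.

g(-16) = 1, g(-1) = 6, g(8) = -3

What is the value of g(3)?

(g(t) − c)(t + q) = p for each data point; the three points give a linear system in c and q, then p follows.
Solving: c = 0, q = -2, p = -18, so g(t) = -18/(t − 2).
Then g(3) = 0 − 18/1 = -18.

-18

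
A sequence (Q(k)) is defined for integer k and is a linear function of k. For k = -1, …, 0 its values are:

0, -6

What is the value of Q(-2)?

Write Q(k) = ak + b; the 2 given values yield a linear system in the 2 coefficients.
Solving, Q(k) = -6k - 6.
Then Q(-2) = 6.

6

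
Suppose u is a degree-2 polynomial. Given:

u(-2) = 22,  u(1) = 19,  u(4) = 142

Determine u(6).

294

Write u(m) = am² + bm + c; the 3 given values yield a linear system in the 3 coefficients.
Solving, u(m) = 7m² + 6m + 6.
Then u(6) = 294.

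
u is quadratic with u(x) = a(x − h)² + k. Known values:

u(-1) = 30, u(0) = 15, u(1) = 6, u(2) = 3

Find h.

First differences -15, -9, -3; second difference 6 = 2a, so a = 3.
Expanding, the x-coefficient is −2ah = -6h; matching it to the data gives h = 2, and then k = 3.
So u(x) = 3(x − 2)² + 3.
Hence h = 2.

2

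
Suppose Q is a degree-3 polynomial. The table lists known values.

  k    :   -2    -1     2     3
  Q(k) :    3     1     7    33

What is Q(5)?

157

Write Q(k) = ak³ + bk² + ck + d; the 4 given values yield a linear system in the 4 coefficients.
Solving, Q(k) = k³ + 2k² - 3k - 3.
Then Q(5) = 157.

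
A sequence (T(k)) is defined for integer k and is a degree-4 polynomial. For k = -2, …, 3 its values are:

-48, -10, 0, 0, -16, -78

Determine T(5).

First differences: 38, 10, 0, -16, -62. Second differences: -28, -10, -16, -46. Third differences: 18, -6, -30. Fourth differences: -24, -24.
Level-4 differences are constant, so T has degree 4.
Fitting a degree-4 polynomial gives T(k) = -k^4 + k³ - 4k² + 4k.
Then T(5) = -580.

-580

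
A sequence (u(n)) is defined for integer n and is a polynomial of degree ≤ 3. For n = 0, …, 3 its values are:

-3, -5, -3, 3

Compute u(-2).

13

First differences: -2, 2, 6. Second differences: 4, 4.
Level-2 differences are constant, so u has degree 2.
Fitting a degree-2 polynomial gives u(n) = 2n² - 4n - 3.
Then u(-2) = 13.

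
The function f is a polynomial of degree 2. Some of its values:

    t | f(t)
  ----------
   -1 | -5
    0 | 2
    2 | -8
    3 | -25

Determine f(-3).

-43

Write f(t) = at² + bt + c; the 4 given values yield a linear system in the 3 coefficients.
Solving, f(t) = -4t² + 3t + 2.
Then f(-3) = -43.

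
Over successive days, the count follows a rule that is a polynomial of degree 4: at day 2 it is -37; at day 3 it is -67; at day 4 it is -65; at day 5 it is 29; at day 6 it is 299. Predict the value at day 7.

853

Write the value at x as f(x).
Write f(x) = ax^4 + bx³ + cx² + dx + e; the 5 given values yield a linear system in the 5 coefficients.
Solving, f(x) = x^4 - 4x³ - 3x² - 4x - 1.
Then f(7) = 853.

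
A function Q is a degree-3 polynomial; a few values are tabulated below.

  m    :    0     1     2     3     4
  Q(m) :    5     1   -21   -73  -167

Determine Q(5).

First differences: -4, -22, -52, -94. Second differences: -18, -30, -42. Third differences: -12, -12.
Level-3 differences are constant, so Q has degree 3.
Fitting a degree-3 polynomial gives Q(m) = -2m³ - 3m² + m + 5.
Then Q(5) = -315.

-315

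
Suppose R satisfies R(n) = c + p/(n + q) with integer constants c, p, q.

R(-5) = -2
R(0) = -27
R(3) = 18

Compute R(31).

4

(R(n) − c)(n + q) = p for each data point; the three points give a linear system in c and q, then p follows.
Solving: c = 3, q = -1, p = 30, so R(n) = 3 + 30/(n − 1).
Then R(31) = 3 + 30/30 = 4.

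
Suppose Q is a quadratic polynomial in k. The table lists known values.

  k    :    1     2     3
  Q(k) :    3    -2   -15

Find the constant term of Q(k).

Write Q(k) = ak² + bk + c; the 3 given values yield a linear system in the 3 coefficients.
Solving, Q(k) = -4k² + 7k.
The constant term is Q(0) = 0.

0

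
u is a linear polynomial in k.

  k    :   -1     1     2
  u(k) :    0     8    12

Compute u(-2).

Write u(k) = ak + b; the 3 given values yield a linear system in the 2 coefficients.
Solving, u(k) = 4k + 4.
Then u(-2) = -4.

-4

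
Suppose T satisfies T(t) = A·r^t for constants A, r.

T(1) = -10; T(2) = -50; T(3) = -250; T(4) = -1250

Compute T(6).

-31250

Consecutive ratio: -50/(-10) = 5, and -250/(-50) = 5, so r = 5.
Then A·5^1 = -10 gives A = -2, and T(t) = -2·5^t.
T(6) = -2·5^6 = -31250.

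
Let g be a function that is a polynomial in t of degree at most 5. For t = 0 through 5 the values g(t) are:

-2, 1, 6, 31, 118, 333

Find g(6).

First differences: 3, 5, 25, 87, 215. Second differences: 2, 20, 62, 128. Third differences: 18, 42, 66. Fourth differences: 24, 24.
Level-4 differences are constant, so g has degree 4.
Fitting a degree-4 polynomial gives g(t) = t^4 - 3t³ + 3t² + 2t - 2.
Then g(6) = 766.

766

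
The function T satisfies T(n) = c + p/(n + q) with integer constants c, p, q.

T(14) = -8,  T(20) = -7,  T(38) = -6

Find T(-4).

(T(n) − c)(n + q) = p for each data point; the three points give a linear system in c and q, then p follows.
Solving: c = -5, q = -2, p = -36, so T(n) = -5 − 36/(n − 2).
Then T(-4) = -5 − 36/(-6) = 1.

1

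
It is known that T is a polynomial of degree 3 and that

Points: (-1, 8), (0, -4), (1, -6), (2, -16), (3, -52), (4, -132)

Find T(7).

-816

First differences: -12, -2, -10, -36, -80. Second differences: 10, -8, -26, -44. Third differences: -18, -18, -18.
Level-3 differences are constant, so T has degree 3.
Fitting a degree-3 polynomial gives T(n) = -3n³ + 5n² - 4n - 4.
Then T(7) = -816.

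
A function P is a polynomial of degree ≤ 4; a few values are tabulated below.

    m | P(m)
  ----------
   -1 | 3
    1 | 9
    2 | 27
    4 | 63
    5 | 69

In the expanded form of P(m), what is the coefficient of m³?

-1

Write P(m) = am^4 + bm³ + cm² + dm + e; the 5 given values yield a linear system in the 5 coefficients.
Solving, the leading coefficient vanishes, and P(m) = -m³ + 7m² + 4m - 1.
The coefficient of m³ is -1.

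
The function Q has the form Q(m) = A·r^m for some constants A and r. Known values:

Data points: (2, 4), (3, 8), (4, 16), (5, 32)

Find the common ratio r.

Consecutive ratio: 8/4 = 2, and 16/8 = 2, so r = 2.
Then A·2^2 = 4 gives A = 1, and Q(m) = 1·2^m.

2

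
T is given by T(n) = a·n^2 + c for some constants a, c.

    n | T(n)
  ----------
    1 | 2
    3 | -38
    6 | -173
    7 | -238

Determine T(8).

-313

From T(1) = 2 and T(3) = -38: 1a + c = 2 and 9a + c = -38.
Subtracting: 8a = -40, so a = -5; then c = 2 − (-5)·1 = 7.
So T(n) = -5n² + 7, and T(8) = -313.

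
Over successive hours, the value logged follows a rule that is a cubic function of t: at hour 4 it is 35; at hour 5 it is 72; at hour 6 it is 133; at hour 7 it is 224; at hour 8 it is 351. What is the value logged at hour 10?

Write the value at t as g(t).
First differences: 37, 61, 91, 127. Second differences: 24, 30, 36. Third differences: 6, 6.
Level-3 differences are constant, so g has degree 3.
Fitting a degree-3 polynomial gives g(t) = t³ - 3t² + 3t + 7.
Then g(10) = 737.

737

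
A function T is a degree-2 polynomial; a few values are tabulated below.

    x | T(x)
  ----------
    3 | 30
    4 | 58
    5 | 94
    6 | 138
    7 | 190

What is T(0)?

-6

First differences: 28, 36, 44, 52. Second differences: 8, 8, 8.
Level-2 differences are constant, so T has degree 2.
Fitting a degree-2 polynomial gives T(x) = 4x² - 6.
The constant term is T(0) = -6.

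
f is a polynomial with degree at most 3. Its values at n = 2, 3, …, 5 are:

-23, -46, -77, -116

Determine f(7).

First differences: -23, -31, -39. Second differences: -8, -8.
Level-2 differences are constant, so f has degree 2.
Fitting a degree-2 polynomial gives f(n) = -4n² - 3n - 1.
Then f(7) = -218.

-218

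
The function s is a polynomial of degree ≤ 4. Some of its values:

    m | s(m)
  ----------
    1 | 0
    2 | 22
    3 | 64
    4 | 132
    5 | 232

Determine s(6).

Write s(m) = am^4 + bm³ + cm² + dm + e; the 5 given values yield a linear system in the 5 coefficients.
Solving, the leading coefficient vanishes, and s(m) = m³ + 4m² + 3m - 8.
Then s(6) = 370.

370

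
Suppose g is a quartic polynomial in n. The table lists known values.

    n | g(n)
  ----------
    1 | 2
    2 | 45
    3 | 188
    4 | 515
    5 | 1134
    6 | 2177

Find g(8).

Write g(n) = an^4 + bn³ + cn² + dn + e; the 6 given values yield a linear system in the 5 coefficients.
Solving, g(n) = n^4 + 4n³ + n² - 3n - 1.
Then g(8) = 6183.

6183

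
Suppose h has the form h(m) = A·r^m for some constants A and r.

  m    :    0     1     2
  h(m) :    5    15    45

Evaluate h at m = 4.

Consecutive ratio: 15/5 = 3, and 45/15 = 3, so r = 3.
Then A·3^0 = 5 gives A = 5, and h(m) = 5·3^m.
h(4) = 5·3^4 = 405.

405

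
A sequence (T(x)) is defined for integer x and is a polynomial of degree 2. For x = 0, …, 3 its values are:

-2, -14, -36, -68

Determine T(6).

-224

First differences: -12, -22, -32. Second differences: -10, -10.
Level-2 differences are constant, so T has degree 2.
Fitting a degree-2 polynomial gives T(x) = -5x² - 7x - 2.
Then T(6) = -224.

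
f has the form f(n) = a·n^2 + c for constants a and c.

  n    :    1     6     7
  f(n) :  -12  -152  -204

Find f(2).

-24

From f(1) = -12 and f(6) = -152: 1a + c = -12 and 36a + c = -152.
Subtracting: 35a = -140, so a = -4; then c = -12 − (-4)·1 = -8.
So f(n) = -4n² − 8, and f(2) = -24.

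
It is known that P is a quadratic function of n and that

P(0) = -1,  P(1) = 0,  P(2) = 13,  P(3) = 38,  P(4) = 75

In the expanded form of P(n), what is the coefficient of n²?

6

First differences: 1, 13, 25, 37. Second differences: 12, 12, 12.
Level-2 differences are constant, so P has degree 2.
Fitting a degree-2 polynomial gives P(n) = 6n² - 5n - 1.
The coefficient of n² is 6.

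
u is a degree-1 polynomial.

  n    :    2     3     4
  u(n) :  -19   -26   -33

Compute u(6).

-47

First differences: -7, -7.
Level-1 differences are constant, so u has degree 1.
Fitting a degree-1 polynomial gives u(n) = -7n - 5.
Then u(6) = -47.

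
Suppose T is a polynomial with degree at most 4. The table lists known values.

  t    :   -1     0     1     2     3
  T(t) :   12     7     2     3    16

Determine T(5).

102

Write T(t) = at^4 + bt³ + ct² + dt + e; the 5 given values yield a linear system in the 5 coefficients.
Solving, the leading coefficient vanishes, and T(t) = t³ - 6t + 7.
Then T(5) = 102.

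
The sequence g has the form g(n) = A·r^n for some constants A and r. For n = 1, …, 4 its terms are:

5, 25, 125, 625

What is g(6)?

15625

Consecutive ratio: 25/5 = 5, and 125/25 = 5, so r = 5.
Then A·5^1 = 5 gives A = 1, and g(n) = 1·5^n.
g(6) = 1·5^6 = 15625.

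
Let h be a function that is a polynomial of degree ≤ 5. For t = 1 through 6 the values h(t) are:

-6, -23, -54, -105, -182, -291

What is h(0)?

Write h(t) = at^5 + bt^4 + ct³ + dt² + et + p; the 6 given values yield a linear system in the 6 coefficients.
Solving, the top 2 coefficients vanish, and h(t) = -t³ - t² - 7t + 3.
The constant term is h(0) = 3.

3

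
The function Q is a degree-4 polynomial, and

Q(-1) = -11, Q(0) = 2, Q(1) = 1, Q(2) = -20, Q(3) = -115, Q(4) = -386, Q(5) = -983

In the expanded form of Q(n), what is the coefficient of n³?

Write Q(n) = an^4 + bn³ + cn² + dn + e; the 7 given values yield a linear system in the 5 coefficients.
Solving, Q(n) = -2n^4 + 3n³ - 5n² + 3n + 2.
The coefficient of n³ is 3.

3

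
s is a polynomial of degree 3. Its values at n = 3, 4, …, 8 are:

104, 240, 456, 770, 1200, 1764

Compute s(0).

-4

First differences: 136, 216, 314, 430, 564. Second differences: 80, 98, 116, 134. Third differences: 18, 18, 18.
Level-3 differences are constant, so s has degree 3.
Fitting a degree-3 polynomial gives s(n) = 3n³ + 4n² - 3n - 4.
Then s(0) = -4.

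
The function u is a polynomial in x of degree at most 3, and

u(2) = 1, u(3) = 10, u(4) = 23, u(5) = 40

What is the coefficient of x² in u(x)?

2

First differences: 9, 13, 17. Second differences: 4, 4.
Level-2 differences are constant, so u has degree 2.
Fitting a degree-2 polynomial gives u(x) = 2x² - x - 5.
The coefficient of x² is 2.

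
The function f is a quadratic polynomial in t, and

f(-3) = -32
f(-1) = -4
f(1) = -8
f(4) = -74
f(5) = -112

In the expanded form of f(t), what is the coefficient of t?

Write f(t) = at² + bt + c; the 5 given values yield a linear system in the 3 coefficients.
Solving, f(t) = -4t² - 2t - 2.
The coefficient of t is -2.

-2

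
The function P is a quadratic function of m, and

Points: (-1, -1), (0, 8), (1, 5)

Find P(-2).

-22

Write P(m) = am² + bm + c; the 3 given values yield a linear system in the 3 coefficients.
Solving, P(m) = -6m² + 3m + 8.
Then P(-2) = -22.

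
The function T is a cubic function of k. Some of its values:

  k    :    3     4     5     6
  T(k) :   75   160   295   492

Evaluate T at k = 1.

7

Write T(k) = ak³ + bk² + ck + d; the 4 given values yield a linear system in the 4 coefficients.
Solving, T(k) = 2k³ + k² + 4k.
Then T(1) = 7.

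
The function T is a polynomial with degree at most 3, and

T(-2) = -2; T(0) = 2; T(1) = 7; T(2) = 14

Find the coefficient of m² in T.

1

Write T(m) = am³ + bm² + cm + d; the 4 given values yield a linear system in the 4 coefficients.
Solving, the leading coefficient vanishes, and T(m) = m² + 4m + 2.
The coefficient of m² is 1.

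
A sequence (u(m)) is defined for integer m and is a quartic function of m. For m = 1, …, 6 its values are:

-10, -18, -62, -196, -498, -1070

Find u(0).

-8

First differences: -8, -44, -134, -302, -572. Second differences: -36, -90, -168, -270. Third differences: -54, -78, -102. Fourth differences: -24, -24.
Level-4 differences are constant, so u has degree 4.
Fitting a degree-4 polynomial gives u(m) = -m^4 + m³ + m² - 3m - 8.
Then u(0) = -8.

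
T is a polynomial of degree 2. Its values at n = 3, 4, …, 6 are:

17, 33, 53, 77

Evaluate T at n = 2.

5

First differences: 16, 20, 24. Second differences: 4, 4.
Level-2 differences are constant, so T has degree 2.
Fitting a degree-2 polynomial gives T(n) = 2n² + 2n - 7.
Then T(2) = 5.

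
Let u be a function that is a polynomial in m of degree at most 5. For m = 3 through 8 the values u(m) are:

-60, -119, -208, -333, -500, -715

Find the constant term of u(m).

First differences: -59, -89, -125, -167, -215. Second differences: -30, -36, -42, -48. Third differences: -6, -6, -6.
Level-3 differences are constant, so u has degree 3.
Fitting a degree-3 polynomial gives u(m) = -m³ - 3m² - m - 3.
The constant term is u(0) = -3.

-3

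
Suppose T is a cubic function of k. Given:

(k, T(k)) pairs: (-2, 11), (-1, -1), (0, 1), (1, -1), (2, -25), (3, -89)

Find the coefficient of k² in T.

-2

Write T(k) = ak³ + bk² + ck + d; the 6 given values yield a linear system in the 4 coefficients.
Solving, T(k) = -3k³ - 2k² + 3k + 1.
The coefficient of k² is -2.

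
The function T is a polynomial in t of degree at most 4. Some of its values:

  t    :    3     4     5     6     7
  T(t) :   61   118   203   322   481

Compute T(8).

686

First differences: 57, 85, 119, 159. Second differences: 28, 34, 40. Third differences: 6, 6.
Level-3 differences are constant, so T has degree 3.
Fitting a degree-3 polynomial gives T(t) = t³ + 2t² + 6t - 2.
Then T(8) = 686.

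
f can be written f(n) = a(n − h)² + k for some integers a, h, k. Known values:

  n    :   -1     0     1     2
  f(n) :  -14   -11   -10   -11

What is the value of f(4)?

First differences 3, 1, -1; second difference -2 = 2a, so a = -1.
Expanding, the n-coefficient is −2ah = 2h; matching it to the data gives h = 1, and then k = -10.
So f(n) = -1(n − 1)² − 10.
f(4) = -1·3² − 10 = -19.

-19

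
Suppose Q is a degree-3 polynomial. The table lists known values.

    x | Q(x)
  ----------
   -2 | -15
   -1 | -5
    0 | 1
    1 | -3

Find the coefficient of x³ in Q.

-1

Write Q(x) = ax³ + bx² + cx + d; the 4 given values yield a linear system in the 4 coefficients.
Solving, Q(x) = -x³ - 5x² + 2x + 1.
The coefficient of x³ is -1.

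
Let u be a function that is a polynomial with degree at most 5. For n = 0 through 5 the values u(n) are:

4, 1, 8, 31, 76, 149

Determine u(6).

First differences: -3, 7, 23, 45, 73. Second differences: 10, 16, 22, 28. Third differences: 6, 6, 6.
Level-3 differences are constant, so u has degree 3.
Fitting a degree-3 polynomial gives u(n) = n³ + 2n² - 6n + 4.
Then u(6) = 256.

256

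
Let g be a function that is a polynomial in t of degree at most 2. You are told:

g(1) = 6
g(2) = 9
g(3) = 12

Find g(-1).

First differences: 3, 3.
Level-1 differences are constant, so g has degree 1.
Fitting a degree-1 polynomial gives g(t) = 3t + 3.
Then g(-1) = 0.

0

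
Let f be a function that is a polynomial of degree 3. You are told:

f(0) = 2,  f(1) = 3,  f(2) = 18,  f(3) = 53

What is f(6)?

Write f(m) = am³ + bm² + cm + d; the 4 given values yield a linear system in the 4 coefficients.
Solving, f(m) = m³ + 4m² - 4m + 2.
Then f(6) = 338.

338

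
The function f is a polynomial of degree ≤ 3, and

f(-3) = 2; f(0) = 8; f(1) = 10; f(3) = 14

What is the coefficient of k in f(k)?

2

Write f(k) = ak³ + bk² + ck + d; the 4 given values yield a linear system in the 4 coefficients.
Solving, the top 2 coefficients vanish, and f(k) = 2k + 8.
The coefficient of k is 2.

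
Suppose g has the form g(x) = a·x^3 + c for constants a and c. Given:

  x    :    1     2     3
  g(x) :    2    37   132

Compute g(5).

From g(1) = 2 and g(2) = 37: 1a + c = 2 and 8a + c = 37.
Subtracting: 7a = 35, so a = 5; then c = 2 − 5·1 = -3.
So g(x) = 5x³ − 3, and g(5) = 622.

622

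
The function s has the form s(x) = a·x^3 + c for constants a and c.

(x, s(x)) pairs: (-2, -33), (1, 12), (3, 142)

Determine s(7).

1722

From s(-2) = -33 and s(1) = 12: -8a + c = -33 and 1a + c = 12.
Subtracting: 9a = 45, so a = 5; then c = -33 − 5·(-8) = 7.
So s(x) = 5x³ + 7, and s(7) = 1722.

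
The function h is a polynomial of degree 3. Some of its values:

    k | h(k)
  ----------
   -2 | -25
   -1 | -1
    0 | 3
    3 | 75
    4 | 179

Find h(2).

23

Write h(k) = ak³ + bk² + ck + d; the 5 given values yield a linear system in the 4 coefficients.
Solving, h(k) = 3k³ - k² + 3.
Then h(2) = 23.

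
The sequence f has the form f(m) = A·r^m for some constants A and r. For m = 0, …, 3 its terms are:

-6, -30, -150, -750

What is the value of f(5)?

Consecutive ratio: -30/(-6) = 5, and -150/(-30) = 5, so r = 5.
Then A·5^0 = -6 gives A = -6, and f(m) = -6·5^m.
f(5) = -6·5^5 = -18750.

-18750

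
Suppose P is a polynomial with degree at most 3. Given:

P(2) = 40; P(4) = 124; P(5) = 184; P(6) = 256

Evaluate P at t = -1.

4

Write P(t) = at³ + bt² + ct + d; the 4 given values yield a linear system in the 4 coefficients.
Solving, the leading coefficient vanishes, and P(t) = 6t² + 6t + 4.
Then P(-1) = 4.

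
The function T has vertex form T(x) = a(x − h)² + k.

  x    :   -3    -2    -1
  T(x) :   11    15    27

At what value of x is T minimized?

-3

First differences 4, 12; second difference 8 = 2a, so a = 4.
Expanding, the x-coefficient is −2ah = -8h; matching it to the data gives h = -3, and then k = 11.
So T(x) = 4(x + 3)² + 11.
Hence h = -3.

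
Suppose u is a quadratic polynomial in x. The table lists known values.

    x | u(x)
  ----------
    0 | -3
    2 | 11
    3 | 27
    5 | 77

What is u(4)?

Write u(x) = ax² + bx + c; the 4 given values yield a linear system in the 3 coefficients.
Solving, u(x) = 3x² + x - 3.
Then u(4) = 49.

49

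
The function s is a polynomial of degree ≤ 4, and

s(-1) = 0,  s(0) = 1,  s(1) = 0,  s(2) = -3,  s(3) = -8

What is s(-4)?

-15

First differences: 1, -1, -3, -5. Second differences: -2, -2, -2.
Level-2 differences are constant, so s has degree 2.
Fitting a degree-2 polynomial gives s(x) = -x² + 1.
Then s(-4) = -15.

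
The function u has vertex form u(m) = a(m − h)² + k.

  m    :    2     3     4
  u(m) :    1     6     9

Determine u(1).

-6

First differences 5, 3; second difference -2 = 2a, so a = -1.
Expanding, the m-coefficient is −2ah = 2h; matching it to the data gives h = 5, and then k = 10.
So u(m) = -1(m − 5)² + 10.
u(1) = -1·(-4)² + 10 = -6.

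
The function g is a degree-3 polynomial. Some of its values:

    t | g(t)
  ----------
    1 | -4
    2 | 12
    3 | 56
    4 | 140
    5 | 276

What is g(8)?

First differences: 16, 44, 84, 136. Second differences: 28, 40, 52. Third differences: 12, 12.
Level-3 differences are constant, so g has degree 3.
Fitting a degree-3 polynomial gives g(t) = 2t³ + 2t² - 4t - 4.
Then g(8) = 1116.

1116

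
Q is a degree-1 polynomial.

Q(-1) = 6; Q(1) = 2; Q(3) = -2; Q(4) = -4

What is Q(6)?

Write Q(m) = am + b; the 4 given values yield a linear system in the 2 coefficients.
Solving, Q(m) = -2m + 4.
Then Q(6) = -8.

-8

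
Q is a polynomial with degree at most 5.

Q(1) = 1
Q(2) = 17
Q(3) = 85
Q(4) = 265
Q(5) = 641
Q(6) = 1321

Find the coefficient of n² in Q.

1

Write Q(n) = an^5 + bn^4 + cn³ + dn² + en + p; the 6 given values yield a linear system in the 6 coefficients.
Solving, the leading coefficient vanishes, and Q(n) = n^4 + n² - 2n + 1.
The coefficient of n² is 1.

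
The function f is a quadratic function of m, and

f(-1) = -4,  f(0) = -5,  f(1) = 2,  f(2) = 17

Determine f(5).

110

First differences: -1, 7, 15. Second differences: 8, 8.
Level-2 differences are constant, so f has degree 2.
Fitting a degree-2 polynomial gives f(m) = 4m² + 3m - 5.
Then f(5) = 110.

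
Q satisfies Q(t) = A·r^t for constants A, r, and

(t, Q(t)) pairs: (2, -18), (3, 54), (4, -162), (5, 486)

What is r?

Consecutive ratio: 54/(-18) = -3, and -162/54 = -3, so r = -3.
Then A·(-3)^2 = -18 gives A = -2, and Q(t) = -2·(-3)^t.

-3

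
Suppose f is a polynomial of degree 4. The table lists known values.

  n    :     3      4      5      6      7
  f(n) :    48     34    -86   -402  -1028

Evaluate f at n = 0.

Write f(n) = an^4 + bn³ + cn² + dn + e; the 5 given values yield a linear system in the 5 coefficients.
Solving, f(n) = -n^4 + 3n³ + 8n² - 6n - 6.
Then f(0) = -6.

-6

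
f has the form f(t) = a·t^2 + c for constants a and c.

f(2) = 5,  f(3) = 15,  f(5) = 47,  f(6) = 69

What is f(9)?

159

From f(2) = 5 and f(3) = 15: 4a + c = 5 and 9a + c = 15.
Subtracting: 5a = 10, so a = 2; then c = 5 − 2·4 = -3.
So f(t) = 2t² − 3, and f(9) = 159.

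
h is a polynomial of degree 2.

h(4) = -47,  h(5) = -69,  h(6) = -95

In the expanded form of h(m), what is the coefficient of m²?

Write h(m) = am² + bm + c; the 3 given values yield a linear system in the 3 coefficients.
Solving, h(m) = -2m² - 4m + 1.
The coefficient of m² is -2.

-2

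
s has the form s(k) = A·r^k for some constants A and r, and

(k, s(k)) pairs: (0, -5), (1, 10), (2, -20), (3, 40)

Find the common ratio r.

-2

Consecutive ratio: 10/(-5) = -2, and -20/10 = -2, so r = -2.
Then A·(-2)^0 = -5 gives A = -5, and s(k) = -5·(-2)^k.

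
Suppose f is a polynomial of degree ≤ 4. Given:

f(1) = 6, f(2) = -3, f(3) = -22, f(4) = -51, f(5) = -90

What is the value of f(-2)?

Write f(m) = am^4 + bm³ + cm² + dm + e; the 5 given values yield a linear system in the 5 coefficients.
Solving, the top 2 coefficients vanish, and f(m) = -5m² + 6m + 5.
Then f(-2) = -27.

-27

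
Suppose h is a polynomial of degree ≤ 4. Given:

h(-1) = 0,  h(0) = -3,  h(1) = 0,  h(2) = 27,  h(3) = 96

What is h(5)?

First differences: -3, 3, 27, 69. Second differences: 6, 24, 42. Third differences: 18, 18.
Level-3 differences are constant, so h has degree 3.
Fitting a degree-3 polynomial gives h(x) = 3x³ + 3x² - 3x - 3.
Then h(5) = 432.

432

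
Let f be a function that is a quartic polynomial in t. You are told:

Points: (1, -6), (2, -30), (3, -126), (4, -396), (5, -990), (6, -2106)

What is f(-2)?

First differences: -24, -96, -270, -594, -1116. Second differences: -72, -174, -324, -522. Third differences: -102, -150, -198. Fourth differences: -48, -48.
Level-4 differences are constant, so f has degree 4.
Fitting a degree-4 polynomial gives f(t) = -2t^4 + 3t³ - 4t² - 3t.
Then f(-2) = -66.

-66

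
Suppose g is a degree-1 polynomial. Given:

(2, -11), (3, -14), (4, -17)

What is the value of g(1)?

Write g(t) = at + b; the 3 given values yield a linear system in the 2 coefficients.
Solving, g(t) = -3t - 5.
Then g(1) = -8.

-8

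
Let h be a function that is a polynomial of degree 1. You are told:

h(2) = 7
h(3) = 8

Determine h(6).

Write h(n) = an + b; the 2 given values yield a linear system in the 2 coefficients.
Solving, h(n) = n + 5.
Then h(6) = 11.

11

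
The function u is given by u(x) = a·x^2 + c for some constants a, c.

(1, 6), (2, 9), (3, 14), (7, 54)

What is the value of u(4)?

21

From u(1) = 6 and u(2) = 9: 1a + c = 6 and 4a + c = 9.
Subtracting: 3a = 3, so a = 1; then c = 6 − 1·1 = 5.
So u(x) = 1x² + 5, and u(4) = 21.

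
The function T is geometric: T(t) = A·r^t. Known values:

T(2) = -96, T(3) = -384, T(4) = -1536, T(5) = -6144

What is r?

Consecutive ratio: -384/(-96) = 4, and -1536/(-384) = 4, so r = 4.
Then A·4^2 = -96 gives A = -6, and T(t) = -6·4^t.

4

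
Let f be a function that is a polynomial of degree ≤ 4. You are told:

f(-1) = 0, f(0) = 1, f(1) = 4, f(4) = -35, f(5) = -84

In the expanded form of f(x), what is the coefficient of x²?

Write f(x) = ax^4 + bx³ + cx² + dx + e; the 5 given values yield a linear system in the 5 coefficients.
Solving, the leading coefficient vanishes, and f(x) = -x³ + x² + 3x + 1.
The coefficient of x² is 1.

1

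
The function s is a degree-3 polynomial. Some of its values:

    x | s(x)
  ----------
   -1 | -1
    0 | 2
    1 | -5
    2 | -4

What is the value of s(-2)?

-32

Write s(x) = ax³ + bx² + cx + d; the 4 given values yield a linear system in the 4 coefficients.
Solving, s(x) = 3x³ - 5x² - 5x + 2.
Then s(-2) = -32.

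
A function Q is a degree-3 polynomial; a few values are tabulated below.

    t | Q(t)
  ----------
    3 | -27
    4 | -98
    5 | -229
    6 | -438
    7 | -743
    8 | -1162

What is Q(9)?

-1713

Write Q(t) = at³ + bt² + ct + d; the 6 given values yield a linear system in the 4 coefficients.
Solving, Q(t) = -3t³ + 6t² - 2t + 6.
Then Q(9) = -1713.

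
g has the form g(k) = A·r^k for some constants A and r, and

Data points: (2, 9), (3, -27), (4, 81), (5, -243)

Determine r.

Consecutive ratio: -27/9 = -3, and 81/(-27) = -3, so r = -3.
Then A·(-3)^2 = 9 gives A = 1, and g(k) = 1·(-3)^k.

-3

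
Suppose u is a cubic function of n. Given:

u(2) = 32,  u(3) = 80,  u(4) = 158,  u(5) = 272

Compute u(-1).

8

Write u(n) = an³ + bn² + cn + d; the 4 given values yield a linear system in the 4 coefficients.
Solving, u(n) = n³ + 6n² - n + 2.
Then u(-1) = 8.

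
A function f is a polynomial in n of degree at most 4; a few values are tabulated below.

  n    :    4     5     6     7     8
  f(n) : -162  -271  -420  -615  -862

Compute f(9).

Write f(n) = an^4 + bn³ + cn² + dn + e; the 5 given values yield a linear system in the 5 coefficients.
Solving, the leading coefficient vanishes, and f(n) = -n³ - 5n² - 3n - 6.
Then f(9) = -1167.

-1167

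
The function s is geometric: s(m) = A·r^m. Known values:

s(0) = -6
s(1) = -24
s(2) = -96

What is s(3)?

Consecutive ratio: -24/(-6) = 4, and -96/(-24) = 4, so r = 4.
Then A·4^0 = -6 gives A = -6, and s(m) = -6·4^m.
s(3) = -6·4^3 = -384.

-384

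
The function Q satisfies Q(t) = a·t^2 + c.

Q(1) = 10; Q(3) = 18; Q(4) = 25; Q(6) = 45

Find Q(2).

From Q(1) = 10 and Q(3) = 18: 1a + c = 10 and 9a + c = 18.
Subtracting: 8a = 8, so a = 1; then c = 10 − 1·1 = 9.
So Q(t) = 1t² + 9, and Q(2) = 13.

13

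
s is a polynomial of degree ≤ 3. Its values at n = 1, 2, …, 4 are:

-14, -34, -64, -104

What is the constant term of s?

-4

First differences: -20, -30, -40. Second differences: -10, -10.
Level-2 differences are constant, so s has degree 2.
Fitting a degree-2 polynomial gives s(n) = -5n² - 5n - 4.
The constant term is s(0) = -4.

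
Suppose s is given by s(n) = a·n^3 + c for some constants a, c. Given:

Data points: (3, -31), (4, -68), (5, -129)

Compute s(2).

-12

From s(3) = -31 and s(4) = -68: 27a + c = -31 and 64a + c = -68.
Subtracting: 37a = -37, so a = -1; then c = -31 − (-1)·27 = -4.
So s(n) = -1n³ − 4, and s(2) = -12.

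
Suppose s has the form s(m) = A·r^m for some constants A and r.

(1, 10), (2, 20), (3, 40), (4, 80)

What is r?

Consecutive ratio: 20/10 = 2, and 40/20 = 2, so r = 2.
Then A·2^1 = 10 gives A = 5, and s(m) = 5·2^m.

2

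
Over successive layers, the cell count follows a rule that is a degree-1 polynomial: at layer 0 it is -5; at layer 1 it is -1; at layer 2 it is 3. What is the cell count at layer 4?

Write the value at k as g(k).
First differences: 4, 4.
Level-1 differences are constant, so g has degree 1.
Fitting a degree-1 polynomial gives g(k) = 4k - 5.
Then g(4) = 11.

11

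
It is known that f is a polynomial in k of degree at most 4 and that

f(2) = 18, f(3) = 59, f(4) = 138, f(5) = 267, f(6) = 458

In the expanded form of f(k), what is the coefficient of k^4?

First differences: 41, 79, 129, 191. Second differences: 38, 50, 62. Third differences: 12, 12.
Level-3 differences are constant, so f has degree 3.
Fitting a degree-3 polynomial gives f(k) = 2k³ + k² - 2k + 2.
The coefficient of k^4 is 0.

0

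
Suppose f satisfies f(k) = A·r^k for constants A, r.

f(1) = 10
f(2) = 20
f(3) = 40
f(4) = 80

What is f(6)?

Consecutive ratio: 20/10 = 2, and 40/20 = 2, so r = 2.
Then A·2^1 = 10 gives A = 5, and f(k) = 5·2^k.
f(6) = 5·2^6 = 320.

320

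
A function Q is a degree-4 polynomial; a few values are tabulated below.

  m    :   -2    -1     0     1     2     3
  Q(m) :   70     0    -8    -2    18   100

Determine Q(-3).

First differences: -70, -8, 6, 20, 82. Second differences: 62, 14, 14, 62. Third differences: -48, 0, 48. Fourth differences: 48, 48.
Level-4 differences are constant, so Q has degree 4.
Fitting a degree-4 polynomial gives Q(m) = 2m^4 - 4m³ + 5m² + 3m - 8.
Then Q(-3) = 298.

298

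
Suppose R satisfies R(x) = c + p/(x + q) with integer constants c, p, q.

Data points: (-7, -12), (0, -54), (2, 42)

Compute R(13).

-2

(R(x) − c)(x + q) = p for each data point; the three points give a linear system in c and q, then p follows.
Solving: c = -6, q = -1, p = 48, so R(x) = -6 + 48/(x − 1).
Then R(13) = -6 + 48/12 = -2.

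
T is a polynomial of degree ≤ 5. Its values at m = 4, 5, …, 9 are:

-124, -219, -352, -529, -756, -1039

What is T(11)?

-1797

First differences: -95, -133, -177, -227, -283. Second differences: -38, -44, -50, -56. Third differences: -6, -6, -6.
Level-3 differences are constant, so T has degree 3.
Fitting a degree-3 polynomial gives T(m) = -m³ - 4m² + 2m - 4.
Then T(11) = -1797.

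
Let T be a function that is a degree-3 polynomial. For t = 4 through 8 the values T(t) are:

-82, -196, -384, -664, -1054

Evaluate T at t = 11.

First differences: -114, -188, -280, -390. Second differences: -74, -92, -110. Third differences: -18, -18.
Level-3 differences are constant, so T has degree 3.
Fitting a degree-3 polynomial gives T(t) = -3t³ + 8t² - 3t - 6.
Then T(11) = -3064.

-3064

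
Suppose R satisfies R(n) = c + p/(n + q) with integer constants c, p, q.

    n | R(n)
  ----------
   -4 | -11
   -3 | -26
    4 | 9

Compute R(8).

(R(n) − c)(n + q) = p for each data point; the three points give a linear system in c and q, then p follows.
Solving: c = 4, q = 2, p = 30, so R(n) = 4 + 30/(n + 2).
Then R(8) = 4 + 30/10 = 7.

7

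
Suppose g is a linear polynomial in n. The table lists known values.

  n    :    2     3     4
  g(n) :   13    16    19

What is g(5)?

Write g(n) = an + b; the 3 given values yield a linear system in the 2 coefficients.
Solving, g(n) = 3n + 7.
Then g(5) = 22.

22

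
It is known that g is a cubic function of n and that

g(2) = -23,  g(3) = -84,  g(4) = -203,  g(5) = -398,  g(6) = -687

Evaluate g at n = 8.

First differences: -61, -119, -195, -289. Second differences: -58, -76, -94. Third differences: -18, -18.
Level-3 differences are constant, so g has degree 3.
Fitting a degree-3 polynomial gives g(n) = -3n³ - 2n² + 6n - 3.
Then g(8) = -1619.

-1619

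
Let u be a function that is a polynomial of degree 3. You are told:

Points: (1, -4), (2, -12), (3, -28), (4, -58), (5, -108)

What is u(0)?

First differences: -8, -16, -30, -50. Second differences: -8, -14, -20. Third differences: -6, -6.
Level-3 differences are constant, so u has degree 3.
Fitting a degree-3 polynomial gives u(x) = -x³ + 2x² - 7x + 2.
The constant term is u(0) = 2.

2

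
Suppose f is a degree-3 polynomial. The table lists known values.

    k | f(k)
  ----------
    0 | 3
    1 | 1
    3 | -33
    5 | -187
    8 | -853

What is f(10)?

Write f(k) = ak³ + bk² + ck + d; the 5 given values yield a linear system in the 4 coefficients.
Solving, f(k) = -2k³ + 3k² - 3k + 3.
Then f(10) = -1727.

-1727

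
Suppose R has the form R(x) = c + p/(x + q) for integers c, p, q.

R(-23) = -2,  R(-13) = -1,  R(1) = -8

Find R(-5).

(R(x) − c)(x + q) = p for each data point; the three points give a linear system in c and q, then p follows.
Solving: c = -3, q = 3, p = -20, so R(x) = -3 − 20/(x + 3).
Then R(-5) = -3 − 20/(-2) = 7.

7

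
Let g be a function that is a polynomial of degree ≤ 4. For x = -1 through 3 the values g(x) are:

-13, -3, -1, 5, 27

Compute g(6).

309

First differences: 10, 2, 6, 22. Second differences: -8, 4, 16. Third differences: 12, 12.
Level-3 differences are constant, so g has degree 3.
Fitting a degree-3 polynomial gives g(x) = 2x³ - 4x² + 4x - 3.
Then g(6) = 309.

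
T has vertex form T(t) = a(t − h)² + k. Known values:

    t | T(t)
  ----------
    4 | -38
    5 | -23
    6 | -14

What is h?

7

First differences 15, 9; second difference -6 = 2a, so a = -3.
Expanding, the t-coefficient is −2ah = 6h; matching it to the data gives h = 7, and then k = -11.
So T(t) = -3(t − 7)² − 11.
Hence h = 7.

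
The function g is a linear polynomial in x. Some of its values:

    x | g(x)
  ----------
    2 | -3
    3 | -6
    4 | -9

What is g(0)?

3

First differences: -3, -3.
Level-1 differences are constant, so g has degree 1.
Fitting a degree-1 polynomial gives g(x) = -3x + 3.
The constant term is g(0) = 3.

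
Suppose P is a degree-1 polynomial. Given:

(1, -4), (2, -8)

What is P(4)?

-16

Write P(t) = at + b; the 2 given values yield a linear system in the 2 coefficients.
Solving, P(t) = -4t.
Then P(4) = -16.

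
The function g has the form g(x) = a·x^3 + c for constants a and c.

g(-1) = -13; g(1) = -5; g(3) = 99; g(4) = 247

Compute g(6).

855

From g(-1) = -13 and g(1) = -5: -1a + c = -13 and 1a + c = -5.
Subtracting: 2a = 8, so a = 4; then c = -13 − 4·(-1) = -9.
So g(x) = 4x³ − 9, and g(6) = 855.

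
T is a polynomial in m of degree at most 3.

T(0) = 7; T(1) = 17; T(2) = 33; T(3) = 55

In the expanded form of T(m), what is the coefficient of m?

Write T(m) = am³ + bm² + cm + d; the 4 given values yield a linear system in the 4 coefficients.
Solving, the leading coefficient vanishes, and T(m) = 3m² + 7m + 7.
The coefficient of m is 7.

7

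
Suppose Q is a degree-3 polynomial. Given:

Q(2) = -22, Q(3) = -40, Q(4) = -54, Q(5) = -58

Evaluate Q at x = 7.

-12

Write Q(x) = ax³ + bx² + cx + d; the 4 given values yield a linear system in the 4 coefficients.
Solving, Q(x) = x³ - 7x² - 2x + 2.
Then Q(7) = -12.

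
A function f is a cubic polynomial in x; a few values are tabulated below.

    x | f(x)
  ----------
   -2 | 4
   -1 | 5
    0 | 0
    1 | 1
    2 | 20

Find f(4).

160

First differences: 1, -5, 1, 19. Second differences: -6, 6, 18. Third differences: 12, 12.
Level-3 differences are constant, so f has degree 3.
Fitting a degree-3 polynomial gives f(x) = 2x³ + 3x² - 4x.
Then f(4) = 160.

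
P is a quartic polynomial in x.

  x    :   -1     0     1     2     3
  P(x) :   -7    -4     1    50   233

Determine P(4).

Write P(x) = ax^4 + bx³ + cx² + dx + e; the 5 given values yield a linear system in the 5 coefficients.
Solving, P(x) = 2x^4 + 3x³ - x² + x - 4.
Then P(4) = 688.

688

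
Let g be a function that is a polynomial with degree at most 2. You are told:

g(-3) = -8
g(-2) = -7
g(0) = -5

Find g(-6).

Write g(t) = at² + bt + c; the 3 given values yield a linear system in the 3 coefficients.
Solving, the leading coefficient vanishes, and g(t) = t - 5.
Then g(-6) = -11.

-11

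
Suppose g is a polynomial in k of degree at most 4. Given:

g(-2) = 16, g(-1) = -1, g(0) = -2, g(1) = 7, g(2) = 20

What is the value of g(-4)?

Write g(k) = ak^4 + bk³ + ck² + dk + e; the 5 given values yield a linear system in the 5 coefficients.
Solving, the leading coefficient vanishes, and g(k) = -k³ + 5k² + 5k - 2.
Then g(-4) = 122.

122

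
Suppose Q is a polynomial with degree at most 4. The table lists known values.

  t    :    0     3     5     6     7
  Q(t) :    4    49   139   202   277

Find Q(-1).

13

Write Q(t) = at^4 + bt³ + ct² + dt + e; the 5 given values yield a linear system in the 5 coefficients.
Solving, the top 2 coefficients vanish, and Q(t) = 6t² - 3t + 4.
Then Q(-1) = 13.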